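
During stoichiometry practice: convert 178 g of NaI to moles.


M(NaI) = 149.89 g/mol
n = mass/M = 178/149.89 = 1.1875 mol

1.1875 mol


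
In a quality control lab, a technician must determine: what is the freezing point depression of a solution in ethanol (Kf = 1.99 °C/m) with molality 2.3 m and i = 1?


ΔTf = Kf × m × i
= 1.99 × 2.3 × 1
= 4.577 °C

4.577 °C


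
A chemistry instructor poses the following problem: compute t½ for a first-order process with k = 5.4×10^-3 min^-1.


t½ = ln2/k = 0.693147/(5.4×10^-3 min^-1)
= 128.4 min

128.4 min


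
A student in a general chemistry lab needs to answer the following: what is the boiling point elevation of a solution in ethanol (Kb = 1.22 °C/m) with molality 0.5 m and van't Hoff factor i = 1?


ΔTb = Kb × m × i
= 1.22 × 0.5 × 1
= 0.61 °C

0.61 °C


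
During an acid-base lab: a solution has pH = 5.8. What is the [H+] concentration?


[H+] = 10^(-pH) = 10^(-5.8)
= 1.58×10^-6 M

1.58×10^-6 M


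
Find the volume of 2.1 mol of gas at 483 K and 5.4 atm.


PV = nRT  (R = 0.08206 L·atm/(mol·K))
V = nRT/P = 2.1×0.08206×483/5.4
= 15.414 L

15.414 L


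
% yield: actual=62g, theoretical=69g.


% yield = actual/theoretical × 100
= 62/69 × 100
= 89.86%

89.86%


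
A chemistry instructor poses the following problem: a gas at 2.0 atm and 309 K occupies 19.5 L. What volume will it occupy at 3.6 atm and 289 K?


P1V1/T1 = P2V2/T2
V2 = P1V1T2/(T1P2)
= 2.0×19.5×289/(309×3.6)
= 10.132 L

10.132 L


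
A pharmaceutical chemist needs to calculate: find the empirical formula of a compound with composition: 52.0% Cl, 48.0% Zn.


Assume 100 g sample. Moles of each element:
  Cl: 52.0/35.45 = 1.467 mol
  Zn: 48.0/65.38 = 0.734 mol
Divide by smallest (0.734):
  Cl: 1.467/0.734 = 2.0
  Zn: 0.734/0.734 = 1.0
Empirical formula: ZnCl2

ZnCl2


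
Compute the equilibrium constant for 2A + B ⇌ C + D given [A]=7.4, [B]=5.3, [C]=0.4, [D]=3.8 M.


Kc = [C][D]/([A]^2[B])
= (0.4^1 × 3.8^1)/(7.4^2 × 5.3^1)
= 1.52/290.228
= 0.005237

0.005237


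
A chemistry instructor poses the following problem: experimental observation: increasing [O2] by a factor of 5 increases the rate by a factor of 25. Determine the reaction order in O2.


rate ∝ [O2]^n
5^n = 25 → n = 2
Order in O2: 2

2


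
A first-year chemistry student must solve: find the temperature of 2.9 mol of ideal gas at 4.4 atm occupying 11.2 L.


PV = nRT  (R = 0.08206 L·atm/(mol·K))
T = PV/(nR) = 4.4×11.2/(2.9×0.08206)
= 49.28/0.237974
= 207.08 K

207.08 K


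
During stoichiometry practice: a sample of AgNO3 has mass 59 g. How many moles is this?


M(AgNO3) = 169.88 g/mol
n = mass/M = 59/169.88 = 0.3473 mol

0.3473 mol


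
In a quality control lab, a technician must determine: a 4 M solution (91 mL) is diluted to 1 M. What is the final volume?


C1V1 = C2V2
4 × 91 = 1 × V2
V2 = 364/1 = 364.0 mL

364.0 mL


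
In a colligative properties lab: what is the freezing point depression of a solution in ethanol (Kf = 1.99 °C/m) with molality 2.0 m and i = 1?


ΔTf = Kf × m × i
= 1.99 × 2.0 × 1
= 3.98 °C

3.98 °C


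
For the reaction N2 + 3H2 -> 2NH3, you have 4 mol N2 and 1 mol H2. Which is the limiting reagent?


Mole ratio available / coefficient:
  N2: 4/1 = 4.000
  H2: 1/3 = 0.333
Smaller ratio is limiting.

H2


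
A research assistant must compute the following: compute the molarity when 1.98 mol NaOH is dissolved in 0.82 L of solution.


M = n/V = 1.98/0.82 = 2.415 mol/L

2.415 M


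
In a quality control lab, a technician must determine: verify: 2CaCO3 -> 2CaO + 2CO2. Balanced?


Equation: 2CaCO3 -> 2CaO + 2CO2
Check atoms: C: 2=2, Ca: 2=2, O: 6=6
Balanced

Yes, balanced


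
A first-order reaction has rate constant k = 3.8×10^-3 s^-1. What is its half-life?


t½ = ln2/k = 0.693147/(3.8×10^-3 s^-1)
= 182.4 s

182.4 s


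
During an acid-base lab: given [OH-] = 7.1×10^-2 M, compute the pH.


pOH = -log10([OH-]) = -log10(7.1×10^-2)
= 2 - log10(7.1) = 1.15
pH = 14 - pOH = 14 - 1.15 = 12.85

12.85


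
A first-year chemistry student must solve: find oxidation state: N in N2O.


2x + (-2) = 0, so x = +1
Oxidation number: +1

+1


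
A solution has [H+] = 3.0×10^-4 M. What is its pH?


pH = -log10([H+]) = -log10(3.0×10^-4)
= 4 - log10(3.0)
= 4 - 0.48
= 3.52

3.52


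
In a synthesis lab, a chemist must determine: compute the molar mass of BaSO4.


M(BaSO4) = 1×137.33 + 1×32.07 + 4×16.0
= 137.33 + 32.07 + 64.0
= 233.4 g/mol

233.4 g/mol


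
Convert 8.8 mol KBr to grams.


M(KBr) = 119.0 g/mol
mass = n × M = 8.8 × 119.0 = 1047.20 g

1047.20 g


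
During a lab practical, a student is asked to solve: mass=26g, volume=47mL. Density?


ρ = mass/volume
= 26/47
= 0.553 g/mL

0.553 g/mL


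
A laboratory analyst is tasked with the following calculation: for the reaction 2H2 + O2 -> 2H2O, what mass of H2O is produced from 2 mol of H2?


Mole ratio H2O:H2 = 2:2
n(H2O) = 2 × 2/2 = 2.000 mol
mass = 2.000 × 18.02 = 36.04 g

36.04 g


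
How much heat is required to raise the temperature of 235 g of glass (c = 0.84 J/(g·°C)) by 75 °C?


q = mcΔT = 235 × 0.84 × 75
= 14805.00 J

14805.00 J


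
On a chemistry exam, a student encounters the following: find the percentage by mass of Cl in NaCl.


M(NaCl) = 1×22.99 + 1×35.45 = 58.44 g/mol
Mass of Cl = 1 × 35.45 = 35.45 g/mol
% Cl = 35.45/58.44 × 100 = 60.66%

60.66%


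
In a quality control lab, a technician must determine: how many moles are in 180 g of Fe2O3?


M(Fe2O3) = 159.7 g/mol
n = mass/M = 180/159.7 = 1.1271 mol

1.1271 mol


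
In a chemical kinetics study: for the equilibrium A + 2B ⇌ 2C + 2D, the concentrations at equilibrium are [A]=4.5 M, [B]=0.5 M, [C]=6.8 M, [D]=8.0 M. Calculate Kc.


Kc = [C]^2[D]^2/([A][B]^2)
= (6.8^2 × 8.0^2)/(4.5^1 × 0.5^2)
= 2959.36/1.125
= 2631

2631


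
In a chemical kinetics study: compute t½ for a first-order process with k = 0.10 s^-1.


t½ = ln2/k = 0.693147/(0.10 s^-1)
= 6.931 s

6.931 s


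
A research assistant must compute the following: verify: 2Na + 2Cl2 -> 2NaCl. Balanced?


Equation: 2Na + 2Cl2 -> 2NaCl
Check atoms: Cl: 4≠2, Na: 2=2
Not balanced

No, not balanced


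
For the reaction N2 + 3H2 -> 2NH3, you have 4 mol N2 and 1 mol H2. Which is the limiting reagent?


Mole ratio available / coefficient:
  N2: 4/1 = 4.000
  H2: 1/3 = 0.333
Smaller ratio is limiting.

H2


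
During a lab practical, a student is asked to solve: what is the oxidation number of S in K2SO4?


2(+1) + x + 4(-2) = 0, so x = +6
Oxidation number: +6

+6


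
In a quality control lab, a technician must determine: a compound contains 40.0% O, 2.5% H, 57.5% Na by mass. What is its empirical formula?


Assume 100 g sample. Moles of each element:
  O: 40.0/16.0 = 2.5 mol
  H: 2.5/1.008 = 2.48 mol
  Na: 57.5/22.99 = 2.501 mol
Divide by smallest (2.48):
  O: 2.5/2.48 = 1.01
  H: 2.48/2.48 = 1.0
  Na: 2.501/2.48 = 1.01
Empirical formula: NaOH

NaOH


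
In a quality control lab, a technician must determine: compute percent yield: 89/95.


% yield = actual/theoretical × 100
= 89/95 × 100
= 93.68%

93.68%


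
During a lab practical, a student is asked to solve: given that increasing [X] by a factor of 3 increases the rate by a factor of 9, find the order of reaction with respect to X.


rate ∝ [X]^n
3^n = 9 → n = 2
Order in X: 2

2


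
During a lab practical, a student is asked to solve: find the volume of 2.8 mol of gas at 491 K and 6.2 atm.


PV = nRT  (R = 0.08206 L·atm/(mol·K))
V = nRT/P = 2.8×0.08206×491/6.2
= 18.196 L

18.196 L


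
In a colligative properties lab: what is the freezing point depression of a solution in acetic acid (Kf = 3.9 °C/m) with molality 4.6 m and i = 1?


ΔTf = Kf × m × i
= 3.9 × 4.6 × 1
= 17.94 °C

17.94 °C


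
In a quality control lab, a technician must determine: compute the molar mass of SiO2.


M(SiO2) = 1×28.09 + 2×16.0
= 28.09 + 32.0
= 60.09 g/mol

60.09 g/mol


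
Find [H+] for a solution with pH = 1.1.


[H+] = 10^(-pH) = 10^(-1.1)
= 7.94×10^-2 M

7.94×10^-2 M


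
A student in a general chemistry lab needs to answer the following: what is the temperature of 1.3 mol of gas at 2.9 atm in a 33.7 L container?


PV = nRT  (R = 0.08206 L·atm/(mol·K))
T = PV/(nR) = 2.9×33.7/(1.3×0.08206)
= 97.73/0.106678
= 916.12 K

916.12 K


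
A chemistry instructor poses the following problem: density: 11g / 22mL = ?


ρ = mass/volume
= 11/22
= 0.5 g/mL

0.5 g/mL


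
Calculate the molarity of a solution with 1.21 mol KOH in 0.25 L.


M = n/V = 1.21/0.25 = 4.840 mol/L

4.840 M


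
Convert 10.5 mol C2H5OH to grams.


M(C2H5OH) = 46.07 g/mol
mass = n × M = 10.5 × 46.07 = 483.74 g

483.74 g


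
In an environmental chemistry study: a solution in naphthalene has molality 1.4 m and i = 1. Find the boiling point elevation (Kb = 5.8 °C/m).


ΔTb = Kb × m × i
= 5.8 × 1.4 × 1
= 8.12 °C

8.12 °C


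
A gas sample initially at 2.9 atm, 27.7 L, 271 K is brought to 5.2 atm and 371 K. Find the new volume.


P1V1/T1 = P2V2/T2
V2 = P1V1T2/(T1P2)
= 2.9×27.7×371/(271×5.2)
= 21.148 L

21.148 L


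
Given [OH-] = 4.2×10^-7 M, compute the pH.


pOH = -log10([OH-]) = -log10(4.2×10^-7)
= 7 - log10(4.2) = 6.38
pH = 14 - pOH = 14 - 6.38 = 7.62

7.62


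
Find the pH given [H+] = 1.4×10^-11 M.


pH = -log10([H+]) = -log10(1.4×10^-11)
= 11 - log10(1.4)
= 11 - 0.15
= 10.85

10.85


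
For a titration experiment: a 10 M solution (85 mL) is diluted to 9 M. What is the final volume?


C1V1 = C2V2
10 × 85 = 9 × V2
V2 = 850/9 = 94.44 mL

94.44 mL


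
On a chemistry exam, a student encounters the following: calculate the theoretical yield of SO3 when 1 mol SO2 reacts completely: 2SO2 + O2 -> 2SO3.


Mole ratio SO3:SO2 = 2:2
n(SO3) = 1 × 2/2 = 1.000 mol
mass = 1.000 × 80.07 = 80.07 g

80.07 g


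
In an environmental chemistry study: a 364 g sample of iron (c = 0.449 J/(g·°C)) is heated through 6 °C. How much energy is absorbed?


q = mcΔT = 364 × 0.449 × 6
= 980.62 J

980.62 J


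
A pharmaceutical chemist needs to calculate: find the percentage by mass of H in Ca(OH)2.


M(Ca(OH)2) = 1×40.08 + 2×16.0 + 2×1.008 = 74.096 g/mol
Mass of H = 2 × 1.008 = 2.016 g/mol
% H = 2.016/74.096 × 100 = 2.72%

2.72%


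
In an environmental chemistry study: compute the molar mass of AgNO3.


M(AgNO3) = 1×107.87 + 1×14.01 + 3×16.0
= 107.87 + 14.01 + 48.0
= 169.88 g/mol

169.88 g/mol


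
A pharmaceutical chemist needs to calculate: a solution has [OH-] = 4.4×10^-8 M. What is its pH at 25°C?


pOH = -log10([OH-]) = -log10(4.4×10^-8)
= 8 - log10(4.4) = 7.36
pH = 14 - pOH = 14 - 7.36 = 6.64

6.64


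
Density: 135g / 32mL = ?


ρ = mass/volume
= 135/32
= 4.219 g/mL

4.219 g/mL


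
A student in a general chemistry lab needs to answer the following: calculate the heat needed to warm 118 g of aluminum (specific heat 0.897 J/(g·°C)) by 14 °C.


q = mcΔT = 118 × 0.897 × 14
= 1481.84 J

1481.84 J


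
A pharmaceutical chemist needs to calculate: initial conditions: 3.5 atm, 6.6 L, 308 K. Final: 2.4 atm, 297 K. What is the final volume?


P1V1/T1 = P2V2/T2
V2 = P1V1T2/(T1P2)
= 3.5×6.6×297/(308×2.4)
= 9.281 L

9.281 L


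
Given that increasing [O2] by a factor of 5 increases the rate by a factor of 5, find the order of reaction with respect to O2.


rate ∝ [O2]^n
5^n = 5 → n = 1
Order in O2: 1

1


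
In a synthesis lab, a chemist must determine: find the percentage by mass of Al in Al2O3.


M(Al2O3) = 2×26.98 + 3×16.0 = 101.96 g/mol
Mass of Al = 2 × 26.98 = 53.96 g/mol
% Al = 53.96/101.96 × 100 = 52.92%

52.92%


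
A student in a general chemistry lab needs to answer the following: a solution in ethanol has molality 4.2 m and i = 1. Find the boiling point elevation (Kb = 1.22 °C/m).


ΔTb = Kb × m × i
= 1.22 × 4.2 × 1
= 5.124 °C

5.124 °C


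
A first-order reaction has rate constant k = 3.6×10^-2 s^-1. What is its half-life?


t½ = ln2/k = 0.693147/(3.6×10^-2 s^-1)
= 19.25 s

19.25 s


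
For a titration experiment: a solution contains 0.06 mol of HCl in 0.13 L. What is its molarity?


M = n/V = 0.06/0.13 = 0.462 mol/L

0.462 M


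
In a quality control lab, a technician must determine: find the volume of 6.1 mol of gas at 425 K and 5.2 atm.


PV = nRT  (R = 0.08206 L·atm/(mol·K))
V = nRT/P = 6.1×0.08206×425/5.2
= 40.912 L

40.912 L


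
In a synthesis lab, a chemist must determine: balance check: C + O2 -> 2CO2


Equation: C + O2 -> 2CO2
Check atoms: C: 1≠2, O: 2≠4
Not balanced

No, not balanced


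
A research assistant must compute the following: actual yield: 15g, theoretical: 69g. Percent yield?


% yield = actual/theoretical × 100
= 15/69 × 100
= 21.74%

21.74%


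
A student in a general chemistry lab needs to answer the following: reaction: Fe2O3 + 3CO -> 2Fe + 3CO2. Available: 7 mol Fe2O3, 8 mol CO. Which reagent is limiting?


Mole ratio available / coefficient:
  Fe2O3: 7/1 = 7.000
  CO: 8/3 = 2.667
Smaller ratio is limiting.

CO


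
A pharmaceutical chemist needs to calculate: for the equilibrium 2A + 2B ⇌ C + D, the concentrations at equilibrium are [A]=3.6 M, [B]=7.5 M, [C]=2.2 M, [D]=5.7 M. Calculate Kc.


Kc = [C][D]/([A]^2[B]^2)
= (2.2^1 × 5.7^1)/(3.6^2 × 7.5^2)
= 12.54/729
= 0.01720

0.01720


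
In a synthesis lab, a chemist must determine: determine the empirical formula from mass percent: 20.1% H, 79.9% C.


Assume 100 g sample. Moles of each element:
  H: 20.1/1.008 = 19.94 mol
  C: 79.9/12.01 = 6.653 mol
Divide by smallest (6.653):
  H: 19.94/6.653 = 3.0
  C: 6.653/6.653 = 1.0
Empirical formula: CH3

CH3


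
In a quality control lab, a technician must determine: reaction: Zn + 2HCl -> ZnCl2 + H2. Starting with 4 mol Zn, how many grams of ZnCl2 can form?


Mole ratio ZnCl2:Zn = 1:1
n(ZnCl2) = 4 × 1/1 = 4.000 mol
mass = 4.000 × 136.28 = 545.12 g

545.12 g


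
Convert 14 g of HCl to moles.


M(HCl) = 36.46 g/mol
n = mass/M = 14/36.46 = 0.384 mol

0.384 mol


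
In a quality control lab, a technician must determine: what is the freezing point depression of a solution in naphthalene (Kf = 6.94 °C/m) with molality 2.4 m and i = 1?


ΔTf = Kf × m × i
= 6.94 × 2.4 × 1
= 16.656 °C

16.656 °C


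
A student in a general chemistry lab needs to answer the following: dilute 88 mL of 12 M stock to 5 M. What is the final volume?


C1V1 = C2V2
12 × 88 = 5 × V2
V2 = 1056/5 = 211.2 mL

211.2 mL


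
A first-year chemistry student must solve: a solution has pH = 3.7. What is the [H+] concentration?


[H+] = 10^(-pH) = 10^(-3.7)
= 2.0×10^-4 M

2.0×10^-4 M


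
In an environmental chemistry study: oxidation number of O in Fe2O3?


O is usually -2
Oxidation number: -2

-2


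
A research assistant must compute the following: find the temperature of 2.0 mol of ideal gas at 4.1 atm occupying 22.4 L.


PV = nRT  (R = 0.08206 L·atm/(mol·K))
T = PV/(nR) = 4.1×22.4/(2.0×0.08206)
= 91.84/0.164120
= 559.59 K

559.59 K


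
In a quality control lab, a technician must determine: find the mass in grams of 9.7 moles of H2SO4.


M(H2SO4) = 98.09 g/mol
mass = n × M = 9.7 × 98.09 = 951.47 g

951.47 g


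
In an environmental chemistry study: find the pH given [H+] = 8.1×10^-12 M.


pH = -log10([H+]) = -log10(8.1×10^-12)
= 12 - log10(8.1)
= 12 - 0.91
= 11.09

11.09


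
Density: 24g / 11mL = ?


ρ = mass/volume
= 24/11
= 2.182 g/mL

2.182 g/mL


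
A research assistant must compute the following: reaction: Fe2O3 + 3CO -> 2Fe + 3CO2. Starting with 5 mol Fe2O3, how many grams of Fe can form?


Mole ratio Fe:Fe2O3 = 2:1
n(Fe) = 5 × 2/1 = 10.000 mol
mass = 10.000 × 55.85 = 558.5 g

558.5 g


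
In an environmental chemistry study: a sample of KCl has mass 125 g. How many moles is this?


M(KCl) = 74.55 g/mol
n = mass/M = 125/74.55 = 1.6767 mol

1.6767 mol


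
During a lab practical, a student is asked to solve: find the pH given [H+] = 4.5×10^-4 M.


pH = -log10([H+]) = -log10(4.5×10^-4)
= 4 - log10(4.5)
= 4 - 0.65
= 3.35

3.35


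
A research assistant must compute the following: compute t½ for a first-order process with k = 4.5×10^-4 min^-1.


t½ = ln2/k = 0.693147/(4.5×10^-4 min^-1)
= 1540 min

1540 min


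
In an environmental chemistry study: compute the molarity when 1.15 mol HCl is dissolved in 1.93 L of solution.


M = n/V = 1.15/1.93 = 0.596 mol/L

0.596 M


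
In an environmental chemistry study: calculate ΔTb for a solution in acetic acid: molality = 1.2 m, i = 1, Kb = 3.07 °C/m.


ΔTb = Kb × m × i
= 3.07 × 1.2 × 1
= 3.684 °C

3.684 °C


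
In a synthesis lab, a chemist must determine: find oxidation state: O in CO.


O is usually -2
Oxidation number: -2

-2


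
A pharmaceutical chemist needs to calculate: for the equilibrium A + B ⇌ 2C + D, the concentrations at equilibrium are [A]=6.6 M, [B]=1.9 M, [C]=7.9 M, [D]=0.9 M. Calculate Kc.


Kc = [C]^2[D]/([A][B])
= (7.9^2 × 0.9^1)/(6.6^1 × 1.9^1)
= 56.169/12.54
= 4.479

4.479


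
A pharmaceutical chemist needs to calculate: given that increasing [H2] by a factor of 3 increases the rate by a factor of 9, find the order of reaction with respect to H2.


rate ∝ [H2]^n
3^n = 9 → n = 2
Order in H2: 2

2


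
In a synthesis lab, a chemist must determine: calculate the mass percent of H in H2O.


M(H2O) = 2×1.008 + 1×16.0 = 18.016 g/mol
Mass of H = 2 × 1.008 = 2.016 g/mol
% H = 2.016/18.016 × 100 = 11.19%

11.19%


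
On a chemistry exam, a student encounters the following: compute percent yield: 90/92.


% yield = actual/theoretical × 100
= 90/92 × 100
= 97.83%

97.83%


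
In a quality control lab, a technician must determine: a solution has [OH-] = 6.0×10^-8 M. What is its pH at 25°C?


pOH = -log10([OH-]) = -log10(6.0×10^-8)
= 8 - log10(6.0) = 7.22
pH = 14 - pOH = 14 - 7.22 = 6.78

6.78


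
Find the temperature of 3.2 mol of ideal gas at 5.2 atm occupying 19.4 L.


PV = nRT  (R = 0.08206 L·atm/(mol·K))
T = PV/(nR) = 5.2×19.4/(3.2×0.08206)
= 100.88/0.262592
= 384.17 K

384.17 K


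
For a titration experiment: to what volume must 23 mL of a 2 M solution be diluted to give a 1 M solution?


C1V1 = C2V2
2 × 23 = 1 × V2
V2 = 46/1 = 46.0 mL

46.0 mL


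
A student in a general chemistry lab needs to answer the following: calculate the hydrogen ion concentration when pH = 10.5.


[H+] = 10^(-pH) = 10^(-10.5)
= 3.16×10^-11 M

3.16×10^-11 M


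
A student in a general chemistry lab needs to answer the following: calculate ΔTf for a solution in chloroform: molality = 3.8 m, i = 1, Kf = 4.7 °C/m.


ΔTf = Kf × m × i
= 4.7 × 3.8 × 1
= 17.86 °C

17.86 °C


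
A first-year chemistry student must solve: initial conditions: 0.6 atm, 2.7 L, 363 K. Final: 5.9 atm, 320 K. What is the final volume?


P1V1/T1 = P2V2/T2
V2 = P1V1T2/(T1P2)
= 0.6×2.7×320/(363×5.9)
= 0.242 L

0.242 L


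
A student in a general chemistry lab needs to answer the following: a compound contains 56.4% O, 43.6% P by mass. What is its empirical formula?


Assume 100 g sample. Moles of each element:
  O: 56.4/16.0 = 3.525 mol
  P: 43.6/30.97 = 1.408 mol
Divide by smallest (1.408):
  O: 3.525/1.408 = 2.5
  P: 1.408/1.408 = 1.0
Multiply all ratios by 2 to obtain whole numbers.
Empirical formula: P2O5

P2O5


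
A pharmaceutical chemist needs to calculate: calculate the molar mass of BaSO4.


M(BaSO4) = 1×137.33 + 1×32.07 + 4×16.0
= 137.33 + 32.07 + 64.0
= 233.4 g/mol

233.4 g/mol


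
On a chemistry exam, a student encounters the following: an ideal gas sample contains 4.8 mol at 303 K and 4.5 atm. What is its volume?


PV = nRT  (R = 0.08206 L·atm/(mol·K))
V = nRT/P = 4.8×0.08206×303/4.5
= 26.522 L

26.522 L


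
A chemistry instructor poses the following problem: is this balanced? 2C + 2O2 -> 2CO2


Equation: 2C + 2O2 -> 2CO2
Check atoms: C: 2=2, O: 4=4
Balanced

Yes, balanced


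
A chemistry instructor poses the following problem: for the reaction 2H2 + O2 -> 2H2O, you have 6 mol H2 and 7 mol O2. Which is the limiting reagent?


Mole ratio available / coefficient:
  H2: 6/2 = 3.000
  O2: 7/1 = 7.000
Smaller ratio is limiting.

H2


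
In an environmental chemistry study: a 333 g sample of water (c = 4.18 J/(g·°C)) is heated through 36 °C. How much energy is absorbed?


q = mcΔT = 333 × 4.18 × 36
= 50109.84 J

50109.84 J


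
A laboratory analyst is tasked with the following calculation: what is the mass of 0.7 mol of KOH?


M(KOH) = 56.11 g/mol
mass = n × M = 0.7 × 56.11 = 39.28 g

39.28 g


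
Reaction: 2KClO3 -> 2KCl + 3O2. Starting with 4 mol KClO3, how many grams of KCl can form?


Mole ratio KCl:KClO3 = 2:2
n(KCl) = 4 × 2/2 = 4.000 mol
mass = 4.000 × 74.55 = 298.2 g

298.2 g


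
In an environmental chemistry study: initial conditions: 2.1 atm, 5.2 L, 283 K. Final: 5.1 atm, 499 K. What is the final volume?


P1V1/T1 = P2V2/T2
V2 = P1V1T2/(T1P2)
= 2.1×5.2×499/(283×5.1)
= 3.775 L

3.775 L


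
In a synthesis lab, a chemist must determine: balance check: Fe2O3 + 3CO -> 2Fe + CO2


Equation: Fe2O3 + 3CO -> 2Fe + CO2
Check atoms: C: 3≠1, Fe: 2=2, O: 6≠2
Not balanced

No, not balanced


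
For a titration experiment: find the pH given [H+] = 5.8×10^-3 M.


pH = -log10([H+]) = -log10(5.8×10^-3)
= 3 - log10(5.8)
= 3 - 0.76
= 2.24

2.24


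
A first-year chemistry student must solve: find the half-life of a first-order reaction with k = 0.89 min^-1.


t½ = ln2/k = 0.693147/(0.89 min^-1)
= 0.7788 min

0.7788 min


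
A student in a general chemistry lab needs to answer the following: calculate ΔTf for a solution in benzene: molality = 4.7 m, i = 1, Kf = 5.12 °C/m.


ΔTf = Kf × m × i
= 5.12 × 4.7 × 1
= 24.064 °C

24.064 °C


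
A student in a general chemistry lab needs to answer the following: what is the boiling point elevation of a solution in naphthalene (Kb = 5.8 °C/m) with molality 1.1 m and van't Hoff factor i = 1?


ΔTb = Kb × m × i
= 5.8 × 1.1 × 1
= 6.38 °C

6.38 °C


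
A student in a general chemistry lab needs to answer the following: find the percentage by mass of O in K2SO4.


M(K2SO4) = 2×39.1 + 1×32.07 + 4×16.0 = 174.27 g/mol
Mass of O = 4 × 16.0 = 64.00 g/mol
% O = 64.00/174.27 × 100 = 36.72%

36.72%


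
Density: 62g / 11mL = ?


ρ = mass/volume
= 62/11
= 5.636 g/mL

5.636 g/mL


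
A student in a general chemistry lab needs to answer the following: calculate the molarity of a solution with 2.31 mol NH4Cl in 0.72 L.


M = n/V = 2.31/0.72 = 3.208 mol/L

3.208 M


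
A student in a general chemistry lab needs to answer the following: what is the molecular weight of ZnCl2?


M(ZnCl2) = 1×65.38 + 2×35.45
= 65.38 + 70.9
= 136.28 g/mol

136.28 g/mol


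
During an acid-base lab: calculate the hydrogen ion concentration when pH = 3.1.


[H+] = 10^(-pH) = 10^(-3.1)
= 7.94×10^-4 M

7.94×10^-4 M


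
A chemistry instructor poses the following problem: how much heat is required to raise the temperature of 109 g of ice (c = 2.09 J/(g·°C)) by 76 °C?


q = mcΔT = 109 × 2.09 × 76
= 17313.56 J

17313.56 J


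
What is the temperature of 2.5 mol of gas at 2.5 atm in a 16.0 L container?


PV = nRT  (R = 0.08206 L·atm/(mol·K))
T = PV/(nR) = 2.5×16.0/(2.5×0.08206)
= 40.00/0.205150
= 194.98 K

194.98 K


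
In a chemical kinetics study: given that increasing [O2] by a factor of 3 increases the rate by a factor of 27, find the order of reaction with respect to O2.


rate ∝ [O2]^n
3^n = 27 → n = 3
Order in O2: 3

3


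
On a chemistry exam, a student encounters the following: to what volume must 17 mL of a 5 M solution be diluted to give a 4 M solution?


C1V1 = C2V2
5 × 17 = 4 × V2
V2 = 85/4 = 21.25 mL

21.25 mL


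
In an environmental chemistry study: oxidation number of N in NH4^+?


x + 4(+1) = +1, so x = -3
Oxidation number: -3

-3


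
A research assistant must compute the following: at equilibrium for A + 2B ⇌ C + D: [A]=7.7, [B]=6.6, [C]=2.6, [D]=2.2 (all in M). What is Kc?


Kc = [C][D]/([A][B]^2)
= (2.6^1 × 2.2^1)/(7.7^1 × 6.6^2)
= 5.72/335.412
= 0.01705

0.01705


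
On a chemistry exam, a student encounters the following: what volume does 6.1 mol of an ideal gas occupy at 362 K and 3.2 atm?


PV = nRT  (R = 0.08206 L·atm/(mol·K))
V = nRT/P = 6.1×0.08206×362/3.2
= 56.627 L

56.627 L


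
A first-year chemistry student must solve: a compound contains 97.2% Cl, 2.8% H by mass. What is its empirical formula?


Assume 100 g sample. Moles of each element:
  Cl: 97.2/35.45 = 2.742 mol
  H: 2.8/1.008 = 2.778 mol
Divide by smallest (2.742):
  Cl: 2.742/2.742 = 1.0
  H: 2.778/2.742 = 1.01
Empirical formula: HCl

HCl


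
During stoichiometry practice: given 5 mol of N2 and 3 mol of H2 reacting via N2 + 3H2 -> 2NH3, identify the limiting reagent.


Mole ratio available / coefficient:
  N2: 5/1 = 5.000
  H2: 3/3 = 1.000
Smaller ratio is limiting.

H2


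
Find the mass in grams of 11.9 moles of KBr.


M(KBr) = 119.0 g/mol
mass = n × M = 11.9 × 119.0 = 1416.10 g

1416.10 g


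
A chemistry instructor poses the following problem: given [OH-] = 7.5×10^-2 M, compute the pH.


pOH = -log10([OH-]) = -log10(7.5×10^-2)
= 2 - log10(7.5) = 1.12
pH = 14 - pOH = 14 - 1.12 = 12.88

12.88


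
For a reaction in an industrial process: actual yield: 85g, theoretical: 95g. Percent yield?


% yield = actual/theoretical × 100
= 85/95 × 100
= 89.47%

89.47%


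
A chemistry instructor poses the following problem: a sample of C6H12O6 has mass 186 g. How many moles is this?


M(C6H12O6) = 180.16 g/mol
n = mass/M = 186/180.16 = 1.0324 mol

1.0324 mol


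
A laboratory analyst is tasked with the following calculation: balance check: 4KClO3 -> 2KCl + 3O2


Equation: 4KClO3 -> 2KCl + 3O2
Check atoms: Cl: 4≠2, K: 4≠2, O: 12≠6
Not balanced

No, not balanced


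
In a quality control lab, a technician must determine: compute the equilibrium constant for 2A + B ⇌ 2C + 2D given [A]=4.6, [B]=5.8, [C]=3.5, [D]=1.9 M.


Kc = [C]^2[D]^2/([A]^2[B])
= (3.5^2 × 1.9^2)/(4.6^2 × 5.8^1)
= 44.2225/122.728
= 0.3603

0.3603


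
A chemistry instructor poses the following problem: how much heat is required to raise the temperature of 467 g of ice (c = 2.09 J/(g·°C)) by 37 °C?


q = mcΔT = 467 × 2.09 × 37
= 36113.11 J

36113.11 J


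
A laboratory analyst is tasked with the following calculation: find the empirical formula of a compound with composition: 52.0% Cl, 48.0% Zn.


Assume 100 g sample. Moles of each element:
  Cl: 52.0/35.45 = 1.467 mol
  Zn: 48.0/65.38 = 0.734 mol
Divide by smallest (0.734):
  Cl: 1.467/0.734 = 2.0
  Zn: 0.734/0.734 = 1.0
Empirical formula: ZnCl2

ZnCl2


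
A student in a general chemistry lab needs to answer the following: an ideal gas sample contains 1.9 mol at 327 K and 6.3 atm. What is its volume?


PV = nRT  (R = 0.08206 L·atm/(mol·K))
V = nRT/P = 1.9×0.08206×327/6.3
= 8.093 L

8.093 L


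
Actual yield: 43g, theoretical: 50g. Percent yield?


% yield = actual/theoretical × 100
= 43/50 × 100
= 86.0%

86.0%


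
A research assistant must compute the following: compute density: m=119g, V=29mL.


ρ = mass/volume
= 119/29
= 4.103 g/mL

4.103 g/mL


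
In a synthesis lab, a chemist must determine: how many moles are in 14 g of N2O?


M(N2O) = 44.02 g/mol
n = mass/M = 14/44.02 = 0.318 mol

0.318 mol


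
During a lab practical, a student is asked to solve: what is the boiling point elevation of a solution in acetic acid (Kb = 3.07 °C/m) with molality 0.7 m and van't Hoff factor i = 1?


ΔTb = Kb × m × i
= 3.07 × 0.7 × 1
= 2.149 °C

2.149 °C


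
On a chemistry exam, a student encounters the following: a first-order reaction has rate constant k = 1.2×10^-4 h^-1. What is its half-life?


t½ = ln2/k = 0.693147/(1.2×10^-4 h^-1)
= 5776 h

5776 h


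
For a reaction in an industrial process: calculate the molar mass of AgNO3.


M(AgNO3) = 1×107.87 + 1×14.01 + 3×16.0
= 107.87 + 14.01 + 48.0
= 169.88 g/mol

169.88 g/mol


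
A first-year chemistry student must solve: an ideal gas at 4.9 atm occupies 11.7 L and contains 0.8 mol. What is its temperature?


PV = nRT  (R = 0.08206 L·atm/(mol·K))
T = PV/(nR) = 4.9×11.7/(0.8×0.08206)
= 57.33/0.065648
= 873.29 K

873.29 K


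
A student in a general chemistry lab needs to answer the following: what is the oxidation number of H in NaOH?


H is +1 with nonmetals
Oxidation number: +1

+1


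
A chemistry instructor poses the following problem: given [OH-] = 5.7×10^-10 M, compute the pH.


pOH = -log10([OH-]) = -log10(5.7×10^-10)
= 10 - log10(5.7) = 9.24
pH = 14 - pOH = 14 - 9.24 = 4.76

4.76


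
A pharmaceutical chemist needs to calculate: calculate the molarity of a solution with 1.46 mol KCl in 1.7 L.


M = n/V = 1.46/1.7 = 0.859 mol/L

0.859 M


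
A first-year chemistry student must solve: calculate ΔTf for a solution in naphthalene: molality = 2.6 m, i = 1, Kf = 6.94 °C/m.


ΔTf = Kf × m × i
= 6.94 × 2.6 × 1
= 18.044 °C

18.044 °C


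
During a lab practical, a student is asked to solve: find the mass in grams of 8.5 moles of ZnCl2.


M(ZnCl2) = 136.28 g/mol
mass = n × M = 8.5 × 136.28 = 1158.38 g

1158.38 g


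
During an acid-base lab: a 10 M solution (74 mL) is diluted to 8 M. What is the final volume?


C1V1 = C2V2
10 × 74 = 8 × V2
V2 = 740/8 = 92.5 mL

92.5 mL


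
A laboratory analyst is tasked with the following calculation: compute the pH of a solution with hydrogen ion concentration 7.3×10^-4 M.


pH = -log10([H+]) = -log10(7.3×10^-4)
= 4 - log10(7.3)
= 4 - 0.86
= 3.14

3.14


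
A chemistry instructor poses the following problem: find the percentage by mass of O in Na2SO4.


M(Na2SO4) = 2×22.99 + 1×32.07 + 4×16.0 = 142.05 g/mol
Mass of O = 4 × 16.0 = 64.00 g/mol
% O = 64.00/142.05 × 100 = 45.05%

45.05%


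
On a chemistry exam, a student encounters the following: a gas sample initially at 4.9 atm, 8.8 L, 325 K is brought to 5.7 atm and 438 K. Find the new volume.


P1V1/T1 = P2V2/T2
V2 = P1V1T2/(T1P2)
= 4.9×8.8×438/(325×5.7)
= 10.195 L

10.195 L


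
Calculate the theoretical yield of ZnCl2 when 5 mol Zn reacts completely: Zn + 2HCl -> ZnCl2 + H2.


Mole ratio ZnCl2:Zn = 1:1
n(ZnCl2) = 5 × 1/1 = 5.000 mol
mass = 5.000 × 136.28 = 681.4 g

681.4 g


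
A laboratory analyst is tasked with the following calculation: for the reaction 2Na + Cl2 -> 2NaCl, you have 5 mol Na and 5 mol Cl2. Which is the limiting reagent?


Mole ratio available / coefficient:
  Na: 5/2 = 2.500
  Cl2: 5/1 = 5.000
Smaller ratio is limiting.

Na


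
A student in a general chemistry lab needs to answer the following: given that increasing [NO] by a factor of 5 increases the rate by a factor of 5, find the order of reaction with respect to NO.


rate ∝ [NO]^n
5^n = 5 → n = 1
Order in NO: 1

1


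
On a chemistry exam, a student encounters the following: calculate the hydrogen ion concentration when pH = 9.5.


[H+] = 10^(-pH) = 10^(-9.5)
= 3.16×10^-10 M

3.16×10^-10 M


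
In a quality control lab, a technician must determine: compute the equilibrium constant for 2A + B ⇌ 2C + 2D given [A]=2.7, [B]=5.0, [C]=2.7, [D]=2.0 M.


Kc = [C]^2[D]^2/([A]^2[B])
= (2.7^2 × 2.0^2)/(2.7^2 × 5.0^1)
= 29.16/36.45
= 0.8000

0.8000


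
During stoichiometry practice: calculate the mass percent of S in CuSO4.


M(CuSO4) = 1×63.55 + 1×32.07 + 4×16.0 = 159.62 g/mol
Mass of S = 1 × 32.07 = 32.07 g/mol
% S = 32.07/159.62 × 100 = 20.09%

20.09%


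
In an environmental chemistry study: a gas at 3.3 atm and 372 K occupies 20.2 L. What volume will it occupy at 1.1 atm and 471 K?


P1V1/T1 = P2V2/T2
V2 = P1V1T2/(T1P2)
= 3.3×20.2×471/(372×1.1)
= 76.727 L

76.727 L


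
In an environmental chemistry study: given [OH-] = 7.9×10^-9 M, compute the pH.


pOH = -log10([OH-]) = -log10(7.9×10^-9)
= 9 - log10(7.9) = 8.1
pH = 14 - pOH = 14 - 8.1 = 5.9

5.9


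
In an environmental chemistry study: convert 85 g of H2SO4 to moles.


M(H2SO4) = 98.09 g/mol
n = mass/M = 85/98.09 = 0.8666 mol

0.8666 mol


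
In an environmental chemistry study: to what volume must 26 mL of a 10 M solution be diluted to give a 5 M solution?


C1V1 = C2V2
10 × 26 = 5 × V2
V2 = 260/5 = 52.0 mL

52.0 mL


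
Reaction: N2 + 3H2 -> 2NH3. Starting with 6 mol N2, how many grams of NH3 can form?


Mole ratio NH3:N2 = 2:1
n(NH3) = 6 × 2/1 = 12.000 mol
mass = 12.000 × 17.03 = 204.36 g

204.36 g


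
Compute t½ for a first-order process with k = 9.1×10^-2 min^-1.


t½ = ln2/k = 0.693147/(9.1×10^-2 min^-1)
= 7.617 min

7.617 min


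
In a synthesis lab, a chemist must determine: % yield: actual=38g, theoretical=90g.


% yield = actual/theoretical × 100
= 38/90 × 100
= 42.22%

42.22%


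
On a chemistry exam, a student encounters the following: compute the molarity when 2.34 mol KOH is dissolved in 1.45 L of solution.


M = n/V = 2.34/1.45 = 1.614 mol/L

1.614 M


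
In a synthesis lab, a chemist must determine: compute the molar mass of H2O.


M(H2O) = 2×1.008 + 1×16.0
= 2.02 + 16.0
= 18.02 g/mol

18.02 g/mol


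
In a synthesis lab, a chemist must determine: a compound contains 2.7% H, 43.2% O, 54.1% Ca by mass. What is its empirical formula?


Assume 100 g sample. Moles of each element:
  H: 2.7/1.008 = 2.679 mol
  O: 43.2/16.0 = 2.7 mol
  Ca: 54.1/40.08 = 1.35 mol
Divide by smallest (1.35):
  H: 2.679/1.35 = 1.98
  O: 2.7/1.35 = 2.0
  Ca: 1.35/1.35 = 1.0
Empirical formula: CaO2H2

CaO2H2


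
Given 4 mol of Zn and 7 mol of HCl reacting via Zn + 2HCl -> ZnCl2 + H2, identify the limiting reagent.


Mole ratio available / coefficient:
  Zn: 4/1 = 4.000
  HCl: 7/2 = 3.500
Smaller ratio is limiting.

HCl


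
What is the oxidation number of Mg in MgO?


Group 2 metal: +2
Oxidation number: +2

+2


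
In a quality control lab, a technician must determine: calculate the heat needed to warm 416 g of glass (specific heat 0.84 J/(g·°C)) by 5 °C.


q = mcΔT = 416 × 0.84 × 5
= 1747.20 J

1747.20 J


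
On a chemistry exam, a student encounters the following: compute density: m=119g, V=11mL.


ρ = mass/volume
= 119/11
= 10.818 g/mL

10.818 g/mL


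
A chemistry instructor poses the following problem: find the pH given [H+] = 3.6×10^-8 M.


pH = -log10([H+]) = -log10(3.6×10^-8)
= 8 - log10(3.6)
= 8 - 0.56
= 7.44

7.44


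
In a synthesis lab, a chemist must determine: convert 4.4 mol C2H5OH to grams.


M(C2H5OH) = 46.07 g/mol
mass = n × M = 4.4 × 46.07 = 202.71 g

202.71 g


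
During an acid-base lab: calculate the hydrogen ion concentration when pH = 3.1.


[H+] = 10^(-pH) = 10^(-3.1)
= 7.94×10^-4 M

7.94×10^-4 M


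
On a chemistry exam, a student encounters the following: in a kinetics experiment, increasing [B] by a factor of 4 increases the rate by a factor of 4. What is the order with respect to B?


rate ∝ [B]^n
4^n = 4 → n = 1
Order in B: 1

1


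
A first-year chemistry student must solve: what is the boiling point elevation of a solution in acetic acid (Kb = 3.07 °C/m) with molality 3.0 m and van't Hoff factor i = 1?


ΔTb = Kb × m × i
= 3.07 × 3.0 × 1
= 9.21 °C

9.21 °C


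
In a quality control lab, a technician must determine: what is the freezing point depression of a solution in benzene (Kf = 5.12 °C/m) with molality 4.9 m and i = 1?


ΔTf = Kf × m × i
= 5.12 × 4.9 × 1
= 25.088 °C

25.088 °C


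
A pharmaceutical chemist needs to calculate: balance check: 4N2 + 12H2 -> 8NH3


Equation: 4N2 + 12H2 -> 8NH3
Check atoms: H: 24=24, N: 8=8
Balanced

Yes, balanced


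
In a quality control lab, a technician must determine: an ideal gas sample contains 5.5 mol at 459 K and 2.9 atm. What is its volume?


PV = nRT  (R = 0.08206 L·atm/(mol·K))
V = nRT/P = 5.5×0.08206×459/2.9
= 71.435 L

71.435 L


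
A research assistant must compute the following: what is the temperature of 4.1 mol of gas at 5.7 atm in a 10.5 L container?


PV = nRT  (R = 0.08206 L·atm/(mol·K))
T = PV/(nR) = 5.7×10.5/(4.1×0.08206)
= 59.85/0.336446
= 177.89 K

177.89 K


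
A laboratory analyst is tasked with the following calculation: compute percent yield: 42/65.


% yield = actual/theoretical × 100
= 42/65 × 100
= 64.62%

64.62%


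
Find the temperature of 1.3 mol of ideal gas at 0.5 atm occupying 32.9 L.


PV = nRT  (R = 0.08206 L·atm/(mol·K))
T = PV/(nR) = 0.5×32.9/(1.3×0.08206)
= 16.45/0.106678
= 154.20 K

154.20 K


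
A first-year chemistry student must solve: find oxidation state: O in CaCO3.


O is usually -2
Oxidation number: -2

-2


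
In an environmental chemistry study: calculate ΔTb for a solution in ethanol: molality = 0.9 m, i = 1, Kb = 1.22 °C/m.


ΔTb = Kb × m × i
= 1.22 × 0.9 × 1
= 1.098 °C

1.098 °C


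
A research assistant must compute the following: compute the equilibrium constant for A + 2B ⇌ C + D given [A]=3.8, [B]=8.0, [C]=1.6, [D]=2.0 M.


Kc = [C][D]/([A][B]^2)
= (1.6^1 × 2.0^1)/(3.8^1 × 8.0^2)
= 3.2/243.2
= 0.01316

0.01316


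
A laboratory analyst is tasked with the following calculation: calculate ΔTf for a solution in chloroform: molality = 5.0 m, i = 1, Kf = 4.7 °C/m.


ΔTf = Kf × m × i
= 4.7 × 5.0 × 1
= 23.5 °C

23.5 °C


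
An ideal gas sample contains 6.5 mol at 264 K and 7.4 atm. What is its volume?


PV = nRT  (R = 0.08206 L·atm/(mol·K))
V = nRT/P = 6.5×0.08206×264/7.4
= 19.029 L

19.029 L


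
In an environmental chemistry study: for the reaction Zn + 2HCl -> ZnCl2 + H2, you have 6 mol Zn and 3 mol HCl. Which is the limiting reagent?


Mole ratio available / coefficient:
  Zn: 6/1 = 6.000
  HCl: 3/2 = 1.500
Smaller ratio is limiting.

HCl


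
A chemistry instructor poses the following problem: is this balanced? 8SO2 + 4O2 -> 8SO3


Equation: 8SO2 + 4O2 -> 8SO3
Check atoms: O: 24=24, S: 8=8
Balanced

Yes, balanced


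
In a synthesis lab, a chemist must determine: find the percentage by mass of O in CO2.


M(CO2) = 1×12.01 + 2×16.0 = 44.01 g/mol
Mass of O = 2 × 16.0 = 32.00 g/mol
% O = 32.00/44.01 × 100 = 72.71%

72.71%


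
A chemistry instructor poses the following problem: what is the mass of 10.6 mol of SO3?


M(SO3) = 80.07 g/mol
mass = n × M = 10.6 × 80.07 = 848.74 g

848.74 g


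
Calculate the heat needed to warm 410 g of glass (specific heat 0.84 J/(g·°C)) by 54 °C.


q = mcΔT = 410 × 0.84 × 54
= 18597.60 J

18597.60 J


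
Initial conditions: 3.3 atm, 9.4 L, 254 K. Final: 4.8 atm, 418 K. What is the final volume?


P1V1/T1 = P2V2/T2
V2 = P1V1T2/(T1P2)
= 3.3×9.4×418/(254×4.8)
= 10.635 L

10.635 L


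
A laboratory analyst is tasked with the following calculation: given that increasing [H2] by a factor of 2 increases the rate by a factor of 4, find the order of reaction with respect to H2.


rate ∝ [H2]^n
2^n = 4 → n = 2
Order in H2: 2

2


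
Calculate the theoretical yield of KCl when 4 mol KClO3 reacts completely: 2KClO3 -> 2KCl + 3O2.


Mole ratio KCl:KClO3 = 2:2
n(KCl) = 4 × 2/2 = 4.000 mol
mass = 4.000 × 74.55 = 298.2 g

298.2 g


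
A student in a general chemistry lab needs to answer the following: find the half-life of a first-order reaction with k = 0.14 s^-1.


t½ = ln2/k = 0.693147/(0.14 s^-1)
= 4.951 s

4.951 s
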